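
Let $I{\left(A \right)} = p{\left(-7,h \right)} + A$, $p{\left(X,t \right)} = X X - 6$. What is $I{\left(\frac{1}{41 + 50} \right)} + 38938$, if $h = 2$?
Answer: $\frac{3547272}{91} \approx 38981.0$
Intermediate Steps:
$p{\left(X,t \right)} = -6 + X^{2}$ ($p{\left(X,t \right)} = X^{2} - 6 = -6 + X^{2}$)
$I{\left(A \right)} = 43 + A$ ($I{\left(A \right)} = \left(-6 + \left(-7\right)^{2}\right) + A = \left(-6 + 49\right) + A = 43 + A$)
$I{\left(\frac{1}{41 + 50} \right)} + 38938 = \left(43 + \frac{1}{41 + 50}\right) + 38938 = \left(43 + \frac{1}{91}\right) + 38938 = \frac{3914}{91} + 38938 = \frac{3547272}{91}$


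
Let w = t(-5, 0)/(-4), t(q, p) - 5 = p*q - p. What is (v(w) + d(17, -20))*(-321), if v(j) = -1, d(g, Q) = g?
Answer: -5136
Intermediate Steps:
t(q, p) = 5 - p + p*q (t(q, p) = 5 + (p*q - p) = 5 + (-p + p*q) = 5 - p + p*q)
w = -5/4 (w = (5 - 1*0 + 0*(-5))/(-4) = (5 + 0 + 0)*(-¼) = 5*(-¼) = -5/4 ≈ -1.2500)
(v(w) + d(17, -20))*(-321) = (-1 + 17)*(-321) = 16*(-321) = -5136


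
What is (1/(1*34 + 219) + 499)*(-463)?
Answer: -58452824/253 ≈ -2.3104e+5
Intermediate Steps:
(1/(1*34 + 219) + 499)*(-463) = (1/(34 + 219) + 499)*(-463) = (1/253 + 499)*(-463) = (126248/253)*(-463) = -58452824/253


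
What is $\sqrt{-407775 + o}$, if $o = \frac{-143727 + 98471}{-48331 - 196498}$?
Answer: $\frac{i \sqrt{24442527751517551}}{244829} \approx 638.57 i$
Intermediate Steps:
$o = \frac{45256}{244829}$ ($o = - \frac{45256}{-244829} = \left(-45256\right) \left(- \frac{1}{244829}\right) = \frac{45256}{244829} \approx 0.18485$)
$\sqrt{-407775 + o} = \sqrt{-407775 + \frac{45256}{244829}} = \sqrt{- \frac{99835100219}{244829}} = \frac{i \sqrt{24442527751517551}}{244829}$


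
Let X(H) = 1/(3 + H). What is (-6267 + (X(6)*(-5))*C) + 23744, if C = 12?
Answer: 52411/3 ≈ 17470.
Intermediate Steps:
(-6267 + (X(6)*(-5))*C) + 23744 = (-6267 + (-5/(3 + 6))*12) + 23744 = (-6267 + (-5/9)*12) + 23744 = (-6267 + ((⅑)*(-5))*12) + 23744 = (-6267 - 5/9*12) + 23744 = (-6267 - 20/3) + 23744 = -18821/3 + 23744 = 52411/3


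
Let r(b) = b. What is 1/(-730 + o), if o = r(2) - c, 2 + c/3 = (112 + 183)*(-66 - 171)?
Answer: 1/209023 ≈ 4.7842e-6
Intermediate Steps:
c = -209751 (c = -6 + 3*((112 + 183)*(-66 - 171)) = -6 + 3*(295*(-237)) = -6 + 3*(-69915) = -6 - 209745 = -209751)
o = 209753 (o = 2 - 1*(-209751) = 2 + 209751 = 209753)
1/(-730 + o) = 1/(-730 + 209753) = 1/209023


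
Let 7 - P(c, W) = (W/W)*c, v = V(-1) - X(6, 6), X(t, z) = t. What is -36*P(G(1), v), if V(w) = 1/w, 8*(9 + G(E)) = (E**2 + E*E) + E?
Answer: -1125/2 ≈ -562.50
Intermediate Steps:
G(E) = -9 + E**2/4 + E/8 (G(E) = -9 + ((E**2 + E*E) + E)/8 = -9 + ((E**2 + E**2) + E)/8 = -9 + (2*E**2 + E)/8 = -9 + (E + 2*E**2)/8 = -9 + (E**2/4 + E/8) = -9 + E**2/4 + E/8)
v = -7 (v = 1/(-1) - 1*6 = -1 - 6 = -7)
P(c, W) = 7 - c (P(c, W) = 7 - W/W*c = 7 - c)
-36*P(G(1), v) = -36*(7 - (-9 + (1/4)*1**2 + (1/8)*1)) = -36*(7 - (-9 + (1/4)*1 + 1/8)) = -36*(7 - (-9 + 1/4 + 1/8)) = -36*(7 - 1*(-69/8)) = -36*(7 + 69/8) = -36*125/8 = -1125/2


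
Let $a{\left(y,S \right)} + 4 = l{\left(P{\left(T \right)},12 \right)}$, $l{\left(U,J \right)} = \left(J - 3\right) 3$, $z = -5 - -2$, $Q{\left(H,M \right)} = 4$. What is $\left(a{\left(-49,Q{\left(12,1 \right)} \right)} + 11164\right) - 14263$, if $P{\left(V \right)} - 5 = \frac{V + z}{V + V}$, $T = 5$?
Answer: $-3076$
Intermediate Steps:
$z = -3$ ($z = -5 + 2 = -3$)
$P{\left(V \right)} = 5 + \frac{-3 + V}{2 V}$ ($P{\left(V \right)} = 5 + \frac{V - 3}{V + V} = 5 + \frac{-3 + V}{2 V}$)
$l{\left(U,J \right)} = -9 + 3 J$ ($l{\left(U,J \right)} = \left(-3 + J\right) 3 = -9 + 3 J$)
$a{\left(y,S \right)} = 23$ ($a{\left(y,S \right)} = -4 + \left(-9 + 3 \cdot 12\right) = -4 + \left(-9 + 36\right) = -4 + 27 = 23$)
$\left(a{\left(-49,Q{\left(12,1 \right)} \right)} + 11164\right) - 14263 = \left(23 + 11164\right) - 14263 = 11187 - 14263 = -3076$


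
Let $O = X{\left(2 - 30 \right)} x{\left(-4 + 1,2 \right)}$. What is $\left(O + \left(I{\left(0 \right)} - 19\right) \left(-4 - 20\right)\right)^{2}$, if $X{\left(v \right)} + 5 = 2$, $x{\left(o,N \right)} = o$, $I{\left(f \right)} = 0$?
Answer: $216225$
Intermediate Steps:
$X{\left(v \right)} = -3$ ($X{\left(v \right)} = -5 + 2 = -3$)
$O = 9$ ($O = - 3 \left(-4 + 1\right) = \left(-3\right) \left(-3\right) = 9$)
$\left(O + \left(I{\left(0 \right)} - 19\right) \left(-4 - 20\right)\right)^{2} = \left(9 + \left(0 - 19\right) \left(-4 - 20\right)\right)^{2} = \left(9 - -456\right)^{2} = \left(9 + 456\right)^{2} = 465^{2} = 216225$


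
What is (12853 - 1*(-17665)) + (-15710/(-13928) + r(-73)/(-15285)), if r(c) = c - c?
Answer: 212535207/6964 ≈ 30519.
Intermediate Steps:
r(c) = 0
(12853 - 1*(-17665)) + (-15710/(-13928) + r(-73)/(-15285)) = (12853 - 1*(-17665)) + (-15710/(-13928) + 0/(-15285)) = (12853 + 17665) + (-15710*(-1/13928) + 0*(-1/15285)) = 30518 + (7855/6964 + 0) = 30518 + 7855/6964 = 212535207/6964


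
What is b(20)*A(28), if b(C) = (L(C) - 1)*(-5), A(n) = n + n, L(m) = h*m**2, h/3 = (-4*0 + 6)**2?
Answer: -12095720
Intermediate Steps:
h = 108 (h = 3*(-4*0 + 6)**2 = 3*(0 + 6)**2 = 3*6**2 = 3*36 = 108)
L(m) = 108*m**2
A(n) = 2*n
b(C) = 5 - 540*C**2 (b(C) = (108*C**2 - 1)*(-5) = (-1 + 108*C**2)*(-5) = 5 - 540*C**2)
b(20)*A(28) = (5 - 540*20**2)*(2*28) = (5 - 540*400)*56 = (5 - 216000)*56 = -215995*56 = -12095720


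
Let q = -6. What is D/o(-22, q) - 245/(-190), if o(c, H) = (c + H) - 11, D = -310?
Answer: 13691/1482 ≈ 9.2382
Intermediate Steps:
o(c, H) = -11 + H + c (o(c, H) = (H + c) - 11 = -11 + H + c)
D/o(-22, q) - 245/(-190) = -310/(-11 - 6 - 22) - 245/(-190) = -310/(-39) - 245*(-1/190) = -310*(-1/39) + 49/38 = 310/39 + 49/38 = 13691/1482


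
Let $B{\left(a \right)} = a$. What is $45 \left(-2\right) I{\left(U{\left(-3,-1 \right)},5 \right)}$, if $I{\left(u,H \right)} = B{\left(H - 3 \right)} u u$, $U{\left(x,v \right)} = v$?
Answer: $-180$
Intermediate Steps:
$I{\left(u,H \right)} = u^{2} \left(-3 + H\right)$ ($I{\left(u,H \right)} = \left(H - 3\right) u u = \left(-3 + H\right) u u = u \left(-3 + H\right) u = u^{2} \left(-3 + H\right)$)
$45 \left(-2\right) I{\left(U{\left(-3,-1 \right)},5 \right)} = 45 \left(-2\right) \left(-1\right)^{2} \left(-3 + 5\right) = - 90 \cdot 1 \cdot 2 = \left(-90\right) 2 = -180$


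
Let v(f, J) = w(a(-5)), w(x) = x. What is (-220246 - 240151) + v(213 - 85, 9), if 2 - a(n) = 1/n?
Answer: -2301974/5 ≈ -4.6040e+5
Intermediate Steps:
a(n) = 2 - 1/n
v(f, J) = 11/5 (v(f, J) = 2 - 1/(-5) = 2 - 1*(-⅕) = 2 + ⅕ = 11/5)
(-220246 - 240151) + v(213 - 85, 9) = (-220246 - 240151) + 11/5 = -460397 + 11/5 = -2301974/5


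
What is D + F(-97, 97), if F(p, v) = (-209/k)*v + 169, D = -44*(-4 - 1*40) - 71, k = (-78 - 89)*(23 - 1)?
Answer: 681199/334 ≈ 2039.5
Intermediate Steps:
k = -3674 (k = -167*22 = -3674)
D = 1865 (D = -44*(-4 - 40) - 71 = -44*(-44) - 71 = 1936 - 71 = 1865)
F(p, v) = 169 + 19*v/334 (F(p, v) = (-209/(-3674))*v + 169 = (-209*(-1/3674))*v + 169 = 19*v/334 + 169 = 169 + 19*v/334)
D + F(-97, 97) = 1865 + (169 + (19/334)*97) = 1865 + (169 + 1843/334) = 1865 + 58289/334 = 681199/334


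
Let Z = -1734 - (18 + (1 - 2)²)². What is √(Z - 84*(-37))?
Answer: √1013 ≈ 31.828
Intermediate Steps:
Z = -2095 (Z = -1734 - (18 + (-1)²)² = -1734 - (18 + 1)² = -1734 - 1*19² = -1734 - 1*361 = -1734 - 361 = -2095)
√(Z - 84*(-37)) = √(-2095 - 84*(-37)) = √(-2095 + 3108) = √1013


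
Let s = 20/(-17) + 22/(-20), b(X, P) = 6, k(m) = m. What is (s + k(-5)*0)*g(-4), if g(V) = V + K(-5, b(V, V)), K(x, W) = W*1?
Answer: -387/85 ≈ -4.5529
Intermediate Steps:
s = -387/170 (s = 20*(-1/17) + 22*(-1/20) = -20/17 - 11/10 = -387/170 ≈ -2.2765)
K(x, W) = W
g(V) = 6 + V (g(V) = V + 6 = 6 + V)
(s + k(-5)*0)*g(-4) = (-387/170 - 5*0)*(6 - 4) = (-387/170 + 0)*2 = -387/170*2 = -387/85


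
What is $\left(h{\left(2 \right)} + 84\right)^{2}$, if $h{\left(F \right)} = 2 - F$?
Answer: $7056$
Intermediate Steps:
$\left(h{\left(2 \right)} + 84\right)^{2} = \left(\left(2 - 2\right) + 84\right)^{2} = \left(0 + 84\right)^{2} = 84^{2} = 7056$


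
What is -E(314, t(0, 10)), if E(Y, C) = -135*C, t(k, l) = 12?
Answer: 1620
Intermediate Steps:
-E(314, t(0, 10)) = -(-135)*12 = -1*(-1620) = 1620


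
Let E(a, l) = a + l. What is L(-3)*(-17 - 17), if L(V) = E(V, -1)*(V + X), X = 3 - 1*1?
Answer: -136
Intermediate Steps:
X = 2 (X = 3 - 1 = 2)
L(V) = (-1 + V)*(2 + V) (L(V) = (V - 1)*(V + 2) = (-1 + V)*(2 + V))
L(-3)*(-17 - 17) = ((-1 - 3)*(2 - 3))*(-17 - 17) = -4*(-1)*(-34) = 4*(-34) = -136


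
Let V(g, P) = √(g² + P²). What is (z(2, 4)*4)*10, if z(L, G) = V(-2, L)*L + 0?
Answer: 160*√2 ≈ 226.27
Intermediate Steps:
V(g, P) = √(P² + g²)
z(L, G) = L*√(4 + L²) (z(L, G) = √(L² + (-2)²)*L + 0 = √(L² + 4)*L + 0 = √(4 + L²)*L + 0 = L*√(4 + L²) + 0 = L*√(4 + L²))
(z(2, 4)*4)*10 = ((2*√(4 + 2²))*4)*10 = ((2*√(4 + 4))*4)*10 = ((2*√8)*4)*10 = ((2*(2*√2))*4)*10 = ((4*√2)*4)*10 = (16*√2)*10 = 160*√2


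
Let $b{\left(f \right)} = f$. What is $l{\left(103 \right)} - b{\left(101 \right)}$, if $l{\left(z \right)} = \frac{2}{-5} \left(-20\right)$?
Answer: $-93$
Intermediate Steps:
$l{\left(z \right)} = 8$ ($l{\left(z \right)} = 2 \left(- \frac{1}{5}\right) \left(-20\right) = \left(- \frac{2}{5}\right) \left(-20\right) = 8$)
$l{\left(103 \right)} - b{\left(101 \right)} = 8 - 101 = -93$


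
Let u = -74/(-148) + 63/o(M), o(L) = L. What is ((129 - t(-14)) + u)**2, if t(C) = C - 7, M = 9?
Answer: 99225/4 ≈ 24806.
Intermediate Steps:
t(C) = -7 + C
u = 15/2 (u = -74/(-148) + 63/9 = -74*(-1/148) + 63*(1/9) = 1/2 + 7 = 15/2 ≈ 7.5000)
((129 - t(-14)) + u)**2 = ((129 - (-7 - 14)) + 15/2)**2 = ((129 - 1*(-21)) + 15/2)**2 = ((129 + 21) + 15/2)**2 = (150 + 15/2)**2 = (315/2)**2 = 99225/4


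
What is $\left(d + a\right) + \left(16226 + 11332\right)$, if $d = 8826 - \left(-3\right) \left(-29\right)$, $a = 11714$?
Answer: $48011$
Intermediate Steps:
$d = 8739$ ($d = 8826 - 87 = 8739$)
$\left(d + a\right) + \left(16226 + 11332\right) = \left(8739 + 11714\right) + \left(16226 + 11332\right) = 20453 + 27558 = 48011$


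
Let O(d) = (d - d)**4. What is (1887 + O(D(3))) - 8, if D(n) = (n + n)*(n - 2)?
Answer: 1879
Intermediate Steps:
D(n) = 2*n*(-2 + n) (D(n) = (2*n)*(-2 + n) = 2*n*(-2 + n))
O(d) = 0 (O(d) = 0**4 = 0)
(1887 + O(D(3))) - 8 = (1887 + 0) - 8 = 1887 - 8 = 1879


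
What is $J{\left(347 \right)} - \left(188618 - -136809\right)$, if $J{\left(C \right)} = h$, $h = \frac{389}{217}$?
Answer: $- \frac{70617270}{217} \approx -3.2543 \cdot 10^{5}$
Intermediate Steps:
$h = \frac{389}{217}$ ($h = 389 \cdot \frac{1}{217} = \frac{389}{217} \approx 1.7926$)
$J{\left(C \right)} = \frac{389}{217}$
$J{\left(347 \right)} - \left(188618 - -136809\right) = \frac{389}{217} - \left(188618 - -136809\right) = \frac{389}{217} - \left(188618 + 136809\right) = \frac{389}{217} - 325427 = - \frac{70617270}{217}$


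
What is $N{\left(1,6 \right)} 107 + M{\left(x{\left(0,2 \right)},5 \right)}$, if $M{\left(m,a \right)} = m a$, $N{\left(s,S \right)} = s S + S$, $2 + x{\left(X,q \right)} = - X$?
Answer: $1274$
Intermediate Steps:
$x{\left(X,q \right)} = -2 - X$
$N{\left(s,S \right)} = S + S s$ ($N{\left(s,S \right)} = S s + S = S + S s$)
$M{\left(m,a \right)} = a m$
$N{\left(1,6 \right)} 107 + M{\left(x{\left(0,2 \right)},5 \right)} = 6 \left(1 + 1\right) 107 + 5 \left(-2 - 0\right) = 6 \cdot 2 \cdot 107 + 5 \left(-2 + 0\right) = 12 \cdot 107 + 5 \left(-2\right) = 1284 - 10 = 1274$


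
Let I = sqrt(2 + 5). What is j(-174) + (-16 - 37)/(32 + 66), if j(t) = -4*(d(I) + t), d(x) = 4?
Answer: 66587/98 ≈ 679.46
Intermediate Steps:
I = sqrt(7) ≈ 2.6458
j(t) = -16 - 4*t (j(t) = -4*(4 + t) = -16 - 4*t)
j(-174) + (-16 - 37)/(32 + 66) = (-16 - 4*(-174)) + (-16 - 37)/(32 + 66) = (-16 + 696) - 53/98 = 680 + (1/98)*(-53) = 680 - 53/98 = 66587/98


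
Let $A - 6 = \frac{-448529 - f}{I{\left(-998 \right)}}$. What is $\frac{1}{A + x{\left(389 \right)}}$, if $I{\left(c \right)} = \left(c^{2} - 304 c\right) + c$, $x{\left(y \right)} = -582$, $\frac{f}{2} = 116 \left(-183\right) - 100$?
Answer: $- \frac{1298398}{748283121} \approx -0.0017352$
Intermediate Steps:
$f = -42656$ ($f = 2 \left(116 \left(-183\right) - 100\right) = 2 \left(-21228 - 100\right) = 2 \left(-21328\right) = -42656$)
$I{\left(c \right)} = c^{2} - 303 c$
$A = \frac{7384515}{1298398}$ ($A = 6 + \frac{-448529 - -42656}{\left(-998\right) \left(-303 - 998\right)} = 6 + \frac{-448529 + 42656}{\left(-998\right) \left(-1301\right)} = 6 - \frac{405873}{1298398} = \frac{7384515}{1298398} \approx 5.6874$)
$\frac{1}{A + x{\left(389 \right)}} = \frac{1}{\frac{7384515}{1298398} - 582} = \frac{1}{- \frac{748283121}{1298398}} = - \frac{1298398}{748283121}$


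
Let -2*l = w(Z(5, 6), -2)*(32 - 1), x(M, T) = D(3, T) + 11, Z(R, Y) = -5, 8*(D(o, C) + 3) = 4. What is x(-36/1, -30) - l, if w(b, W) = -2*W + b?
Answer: -7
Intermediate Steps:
D(o, C) = -5/2 (D(o, C) = -3 + (1/8)*4 = -3 + 1/2 = -5/2)
x(M, T) = 17/2 (x(M, T) = -5/2 + 11 = 17/2)
w(b, W) = b - 2*W
l = 31/2 (l = -(-5 - 2*(-2))*(32 - 1)/2 = -(-5 + 4)*31/2 = -(-1)*31/2 = -1/2*(-31) = 31/2 ≈ 15.500)
x(-36/1, -30) - l = 17/2 - 1*31/2 = 17/2 - 31/2 = -7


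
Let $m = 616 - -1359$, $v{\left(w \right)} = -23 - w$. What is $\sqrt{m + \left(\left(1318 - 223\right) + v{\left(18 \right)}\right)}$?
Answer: $\sqrt{3029} \approx 55.036$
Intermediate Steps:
$m = 1975$ ($m = 616 + 1359 = 1975$)
$\sqrt{m + \left(\left(1318 - 223\right) + v{\left(18 \right)}\right)} = \sqrt{1975 + \left(\left(1318 - 223\right) - 41\right)} = \sqrt{1975 + \left(1095 - 41\right)} = \sqrt{1975 + 1054} = \sqrt{3029}$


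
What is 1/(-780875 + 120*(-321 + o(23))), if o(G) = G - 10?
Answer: -1/817835 ≈ -1.2227e-6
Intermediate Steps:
o(G) = -10 + G
1/(-780875 + 120*(-321 + o(23))) = 1/(-780875 + 120*(-321 + (-10 + 23))) = 1/(-780875 + 120*(-321 + 13)) = 1/(-780875 + 120*(-308)) = 1/(-780875 - 36960) = 1/(-817835) = -1/817835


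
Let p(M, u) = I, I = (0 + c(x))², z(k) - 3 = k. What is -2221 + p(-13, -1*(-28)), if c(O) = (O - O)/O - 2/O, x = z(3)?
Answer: -19988/9 ≈ -2220.9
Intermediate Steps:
z(k) = 3 + k
x = 6 (x = 3 + 3 = 6)
c(O) = -2/O (c(O) = 0/O - 2/O = 0 - 2/O = -2/O)
I = ⅑ (I = (0 - 2/6)² = (0 - 2*⅙)² = (0 - ⅓)² = (-⅓)² = ⅑ ≈ 0.11111)
p(M, u) = ⅑
-2221 + p(-13, -1*(-28)) = -2221 + ⅑ = -19988/9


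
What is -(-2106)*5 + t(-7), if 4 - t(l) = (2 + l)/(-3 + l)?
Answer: 21067/2 ≈ 10534.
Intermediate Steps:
t(l) = 4 - (2 + l)/(-3 + l)
-(-2106)*5 + t(-7) = -(-2106)*5 + (-14 + 3*(-7))/(-3 - 7) = -78*(-135) + (-14 - 21)/(-10) = 10530 - ⅒*(-35) = 10530 + 7/2 = 21067/2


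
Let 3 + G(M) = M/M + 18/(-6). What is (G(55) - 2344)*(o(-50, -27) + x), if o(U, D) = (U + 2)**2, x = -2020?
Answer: -667116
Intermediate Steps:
G(M) = -5 (G(M) = -3 + (M/M + 18/(-6)) = -3 + (1 + 18*(-1/6)) = -3 + (1 - 3) = -3 - 2 = -5)
o(U, D) = (2 + U)**2
(G(55) - 2344)*(o(-50, -27) + x) = (-5 - 2344)*((2 - 50)**2 - 2020) = -2349*((-48)**2 - 2020) = -2349*(2304 - 2020) = -2349*284 = -667116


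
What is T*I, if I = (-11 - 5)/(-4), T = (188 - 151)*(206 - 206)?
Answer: 0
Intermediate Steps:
T = 0 (T = 37*0 = 0)
I = 4 (I = -¼*(-16) = 4)
T*I = 0*4 = 0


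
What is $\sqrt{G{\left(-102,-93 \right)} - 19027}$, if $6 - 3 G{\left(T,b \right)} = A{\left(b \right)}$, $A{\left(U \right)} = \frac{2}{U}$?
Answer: $\frac{i \sqrt{164547163}}{93} \approx 137.93 i$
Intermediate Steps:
$G{\left(T,b \right)} = 2 - \frac{2}{3 b}$ ($G{\left(T,b \right)} = 2 - \frac{2 \frac{1}{b}}{3} = 2 - \frac{2}{3 b}$)
$\sqrt{G{\left(-102,-93 \right)} - 19027} = \sqrt{\left(2 - \frac{2}{3 \left(-93\right)}\right) - 19027} = \sqrt{\left(2 - - \frac{2}{279}\right) - 19027} = \sqrt{\left(2 + \frac{2}{279}\right) - 19027} = \sqrt{\frac{560}{279} - 19027} = \sqrt{- \frac{5307973}{279}} = \frac{i \sqrt{164547163}}{93}$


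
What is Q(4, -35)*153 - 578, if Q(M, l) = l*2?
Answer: -11288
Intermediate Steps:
Q(M, l) = 2*l
Q(4, -35)*153 - 578 = (2*(-35))*153 - 578 = -70*153 - 578 = -10710 - 578 = -11288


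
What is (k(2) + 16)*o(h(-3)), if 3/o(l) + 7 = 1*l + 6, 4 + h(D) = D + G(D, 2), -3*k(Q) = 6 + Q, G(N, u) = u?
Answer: -20/3 ≈ -6.6667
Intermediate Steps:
k(Q) = -2 - Q/3 (k(Q) = -(6 + Q)/3 = -2 - Q/3)
h(D) = -2 + D (h(D) = -4 + (D + 2) = -4 + (2 + D) = -2 + D)
o(l) = 3/(-1 + l) (o(l) = 3/(-7 + (1*l + 6)) = 3/(-7 + (l + 6)) = 3/(-7 + (6 + l)) = 3/(-1 + l))
(k(2) + 16)*o(h(-3)) = ((-2 - ⅓*2) + 16)*(3/(-1 + (-2 - 3))) = ((-2 - ⅔) + 16)*(3/(-1 - 5)) = (-8/3 + 16)*(3/(-6)) = 40*(3*(-⅙))/3 = (40/3)*(-½) = -20/3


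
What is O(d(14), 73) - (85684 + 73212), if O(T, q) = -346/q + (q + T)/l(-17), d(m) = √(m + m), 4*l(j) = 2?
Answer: -11589096/73 + 4*√7 ≈ -1.5874e+5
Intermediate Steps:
l(j) = ½ (l(j) = (¼)*2 = ½)
d(m) = √2*√m (d(m) = √(2*m) = √2*√m)
O(T, q) = -346/q + 2*T + 2*q (O(T, q) = -346/q + (q + T)/(½) = -346/q + (T + q)*2 = -346/q + (2*T + 2*q) = -346/q + 2*T + 2*q)
O(d(14), 73) - (85684 + 73212) = 2*(-173 + 73*(√2*√14 + 73))/73 - (85684 + 73212) = 2*(1/73)*(-173 + 73*(2*√7 + 73)) - 1*158896 = 2*(1/73)*(-173 + 73*(73 + 2*√7)) - 158896 = 2*(1/73)*(-173 + (5329 + 146*√7)) - 158896 = 2*(1/73)*(5156 + 146*√7) - 158896 = (10312/73 + 4*√7) - 158896 = -11589096/73 + 4*√7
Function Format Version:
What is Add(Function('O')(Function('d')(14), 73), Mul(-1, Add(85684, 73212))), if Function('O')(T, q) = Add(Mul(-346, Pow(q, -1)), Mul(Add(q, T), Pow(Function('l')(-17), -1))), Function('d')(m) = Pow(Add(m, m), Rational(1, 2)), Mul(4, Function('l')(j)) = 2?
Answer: Add(Rational(-11589096, 73), Mul(4, Pow(7, Rational(1, 2)))) ≈ -1.5874e+5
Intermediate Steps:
Function('l')(j) = Rational(1, 2) (Function('l')(j) = Mul(Rational(1, 4), 2) = Rational(1, 2))
Function('d')(m) = Mul(Pow(2, Rational(1, 2)), Pow(m, Rational(1, 2))) (Function('d')(m) = Pow(Mul(2, m), Rational(1, 2)) = Mul(Pow(2, Rational(1, 2)), Pow(m, Rational(1, 2))))
Function('O')(T, q) = Add(Mul(-346, Pow(q, -1)), Mul(2, T), Mul(2, q)) (Function('O')(T, q) = Add(Mul(-346, Pow(q, -1)), Mul(Add(q, T), Pow(Rational(1, 2), -1))) = Add(Mul(-346, Pow(q, -1)), Mul(Add(T, q), 2)) = Add(Mul(-346, Pow(q, -1)), Add(Mul(2, T), Mul(2, q))) = Add(Mul(-346, Pow(q, -1)), Mul(2, T), Mul(2, q)))
Add(Function('O')(Function('d')(14), 73), Mul(-1, Add(85684, 73212))) = Add(Mul(2, Pow(73, -1), Add(-173, Mul(73, Add(Mul(Pow(2, Rational(1, 2)), Pow(14, Rational(1, 2))), 73)))), Mul(-1, Add(85684, 73212))) = Add(Mul(2, Rational(1, 73), Add(-173, Mul(73, Add(Mul(2, Pow(7, Rational(1, 2))), 73)))), Mul(-1, 158896)) = Add(Mul(2, Rational(1, 73), Add(-173, Mul(73, Add(73, Mul(2, Pow(7, Rational(1, 2))))))), -158896) = Add(Mul(2, Rational(1, 73), Add(-173, Add(5329, Mul(146, Pow(7, Rational(1, 2)))))), -158896) = Add(Mul(2, Rational(1, 73), Add(5156, Mul(146, Pow(7, Rational(1, 2))))), -158896) = Add(Add(Rational(10312, 73), Mul(4, Pow(7, Rational(1, 2)))), -158896) = Add(Rational(-11589096, 73), Mul(4, Pow(7, Rational(1, 2))))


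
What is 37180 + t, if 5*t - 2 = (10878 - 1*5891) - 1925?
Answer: 188964/5 ≈ 37793.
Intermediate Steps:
t = 3064/5 (t = ⅖ + ((10878 - 1*5891) - 1925)/5 = ⅖ + ((10878 - 5891) - 1925)/5 = ⅖ + (4987 - 1925)/5 = ⅖ + (⅕)*3062 = ⅖ + 3062/5 = 3064/5 ≈ 612.80)
37180 + t = 37180 + 3064/5 = 188964/5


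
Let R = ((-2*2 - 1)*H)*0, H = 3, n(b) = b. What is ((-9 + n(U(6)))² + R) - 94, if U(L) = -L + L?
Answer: -13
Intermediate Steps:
U(L) = 0
R = 0 (R = ((-2*2 - 1)*3)*0 = ((-4 - 1)*3)*0 = -5*3*0 = -15*0 = 0)
((-9 + n(U(6)))² + R) - 94 = ((-9 + 0)² + 0) - 94 = ((-9)² + 0) - 94 = (81 + 0) - 94 = 81 - 94 = -13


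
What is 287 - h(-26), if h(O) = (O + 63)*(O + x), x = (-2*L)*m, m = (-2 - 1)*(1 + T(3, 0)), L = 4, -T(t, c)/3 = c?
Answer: 361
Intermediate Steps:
T(t, c) = -3*c
m = -3 (m = (-2 - 1)*(1 - 3*0) = -3*(1 + 0) = -3*1 = -3)
x = 24 (x = -2*4*(-3) = -8*(-3) = 24)
h(O) = (24 + O)*(63 + O) (h(O) = (O + 63)*(O + 24) = (63 + O)*(24 + O) = (24 + O)*(63 + O))
287 - h(-26) = 287 - (1512 + (-26)² + 87*(-26)) = 287 - (1512 + 676 - 2262) = 287 - 1*(-74) = 287 + 74 = 361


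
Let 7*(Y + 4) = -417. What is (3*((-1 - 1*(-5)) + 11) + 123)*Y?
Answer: -10680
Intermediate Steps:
Y = -445/7 (Y = -4 + (⅐)*(-417) = -4 - 417/7 = -445/7 ≈ -63.571)
(3*((-1 - 1*(-5)) + 11) + 123)*Y = (3*((-1 - 1*(-5)) + 11) + 123)*(-445/7) = (3*((-1 + 5) + 11) + 123)*(-445/7) = (3*(4 + 11) + 123)*(-445/7) = (3*15 + 123)*(-445/7) = (45 + 123)*(-445/7) = 168*(-445/7) = -10680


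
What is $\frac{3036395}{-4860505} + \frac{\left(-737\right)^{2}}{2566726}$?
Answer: $- \frac{1030703670485}{2495116911326} \approx -0.41309$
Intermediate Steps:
$\frac{3036395}{-4860505} + \frac{\left(-737\right)^{2}}{2566726} = 3036395 \left(- \frac{1}{4860505}\right) + 543169 \cdot \frac{1}{2566726} = - \frac{607279}{972101} + \frac{543169}{2566726} = - \frac{1030703670485}{2495116911326}$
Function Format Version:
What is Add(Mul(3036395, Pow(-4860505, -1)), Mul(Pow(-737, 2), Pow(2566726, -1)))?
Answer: Rational(-1030703670485, 2495116911326) ≈ -0.41309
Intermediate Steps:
Add(Mul(3036395, Pow(-4860505, -1)), Mul(Pow(-737, 2), Pow(2566726, -1))) = Add(Mul(3036395, Rational(-1, 4860505)), Mul(543169, Rational(1, 2566726))) = Add(Rational(-607279, 972101), Rational(543169, 2566726)) = Rational(-1030703670485, 2495116911326)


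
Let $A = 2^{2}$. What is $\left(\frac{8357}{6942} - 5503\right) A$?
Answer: $- \frac{76386938}{3471} \approx -22007.0$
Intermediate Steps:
$A = 4$
$\left(\frac{8357}{6942} - 5503\right) A = \left(\frac{8357}{6942} - 5503\right) 4 = \left(- \frac{38193469}{6942}\right) 4 = - \frac{76386938}{3471}$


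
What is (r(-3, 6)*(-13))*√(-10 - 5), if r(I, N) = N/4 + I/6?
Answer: -13*I*√15 ≈ -50.349*I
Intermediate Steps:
r(I, N) = N/4 + I/6 (r(I, N) = N*(¼) + I*(⅙) = N/4 + I/6)
(r(-3, 6)*(-13))*√(-10 - 5) = (((¼)*6 + (⅙)*(-3))*(-13))*√(-10 - 5) = ((3/2 - ½)*(-13))*√(-15) = (1*(-13))*(I*√15) = -13*I*√15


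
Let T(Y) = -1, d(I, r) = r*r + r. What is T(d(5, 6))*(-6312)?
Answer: 6312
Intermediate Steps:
d(I, r) = r + r² (d(I, r) = r² + r = r + r²)
T(d(5, 6))*(-6312) = -1*(-6312) = 6312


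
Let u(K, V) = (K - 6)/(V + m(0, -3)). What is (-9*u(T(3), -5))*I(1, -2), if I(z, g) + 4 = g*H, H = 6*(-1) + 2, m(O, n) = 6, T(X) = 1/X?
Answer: 204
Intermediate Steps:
H = -4 (H = -6 + 2 = -4)
I(z, g) = -4 - 4*g (I(z, g) = -4 + g*(-4) = -4 - 4*g)
u(K, V) = (-6 + K)/(6 + V) (u(K, V) = (K - 6)/(V + 6) = (-6 + K)/(6 + V))
(-9*u(T(3), -5))*I(1, -2) = (-9*(-6 + 1/3)/(6 - 5))*(-4 - 4*(-2)) = (-9*(-6 + ⅓)/1)*(-4 + 8) = -9*(-17)/3*4 = -9*(-17/3)*4 = 51*4 = 204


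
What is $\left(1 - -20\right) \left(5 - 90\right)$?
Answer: $-1785$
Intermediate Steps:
$\left(1 - -20\right) \left(5 - 90\right) = \left(1 + 20\right) \left(-85\right) = 21 \left(-85\right) = -1785$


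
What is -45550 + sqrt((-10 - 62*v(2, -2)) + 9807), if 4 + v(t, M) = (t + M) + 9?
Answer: -45550 + sqrt(9487) ≈ -45453.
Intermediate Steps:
v(t, M) = 5 + M + t (v(t, M) = -4 + ((t + M) + 9) = -4 + ((M + t) + 9) = -4 + (9 + M + t) = 5 + M + t)
-45550 + sqrt((-10 - 62*v(2, -2)) + 9807) = -45550 + sqrt((-10 - 62*(5 - 2 + 2)) + 9807) = -45550 + sqrt((-10 - 62*5) + 9807) = -45550 + sqrt((-10 - 310) + 9807) = -45550 + sqrt(-320 + 9807) = -45550 + sqrt(9487)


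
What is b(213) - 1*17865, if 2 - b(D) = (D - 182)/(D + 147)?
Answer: -6430711/360 ≈ -17863.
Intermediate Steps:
b(D) = 2 - (-182 + D)/(147 + D) (b(D) = 2 - (D - 182)/(D + 147) = 2 - (-182 + D)/(147 + D))
b(213) - 1*17865 = (476 + 213)/(147 + 213) - 1*17865 = 689/360 - 17865 = -6430711/360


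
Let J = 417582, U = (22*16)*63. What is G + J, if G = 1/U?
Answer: 9260298433/22176 ≈ 4.1758e+5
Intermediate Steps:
U = 22176 (U = 352*63 = 22176)
G = 1/22176 ≈ 4.5094e-5
G + J = 1/22176 + 417582 = 9260298433/22176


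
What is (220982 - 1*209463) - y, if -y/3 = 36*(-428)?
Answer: -34705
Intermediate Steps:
y = 46224 (y = -108*(-428) = -3*(-15408) = 46224)
(220982 - 1*209463) - y = (220982 - 1*209463) - 1*46224 = (220982 - 209463) - 46224 = 11519 - 46224 = -34705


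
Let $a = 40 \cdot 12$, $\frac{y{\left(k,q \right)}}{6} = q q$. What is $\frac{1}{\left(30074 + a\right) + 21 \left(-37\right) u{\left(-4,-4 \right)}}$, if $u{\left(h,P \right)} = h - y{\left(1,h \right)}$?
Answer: $\frac{1}{108254} \approx 9.2375 \cdot 10^{-6}$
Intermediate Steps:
$y{\left(k,q \right)} = 6 q^{2}$ ($y{\left(k,q \right)} = 6 q q = 6 q^{2}$)
$u{\left(h,P \right)} = h - 6 h^{2}$
$a = 480$
$\frac{1}{\left(30074 + a\right) + 21 \left(-37\right) u{\left(-4,-4 \right)}} = \frac{1}{\left(30074 + 480\right) + 21 \left(-37\right) \left(- 4 \left(1 - -24\right)\right)} = \frac{1}{30554 - 777 \left(- 4 \left(1 + 24\right)\right)} = \frac{1}{30554 - 777 \left(\left(-4\right) 25\right)} = \frac{1}{30554 - -77700} = \frac{1}{30554 + 77700} = \frac{1}{108254}$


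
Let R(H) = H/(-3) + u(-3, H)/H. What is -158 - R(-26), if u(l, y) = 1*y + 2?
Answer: -6536/39 ≈ -167.59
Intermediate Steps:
u(l, y) = 2 + y (u(l, y) = y + 2 = 2 + y)
R(H) = -H/3 + (2 + H)/H (R(H) = H/(-3) + (2 + H)/H = H*(-⅓) + (2 + H)/H = -H/3 + (2 + H)/H)
-158 - R(-26) = -158 - (1 + 2/(-26) - ⅓*(-26)) = -158 - (1 + 2*(-1/26) + 26/3) = -158 - (1 - 1/13 + 26/3) = -158 - 1*374/39 = -158 - 374/39 = -6536/39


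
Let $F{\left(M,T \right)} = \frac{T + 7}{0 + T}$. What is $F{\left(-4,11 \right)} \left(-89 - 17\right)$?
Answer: $- \frac{1908}{11} \approx -173.45$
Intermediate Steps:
$F{\left(M,T \right)} = \frac{7 + T}{T}$
$F{\left(-4,11 \right)} \left(-89 - 17\right) = \frac{7 + 11}{11} \left(-89 - 17\right) = \frac{1}{11} \cdot 18 \left(-106\right) = \frac{18}{11} \left(-106\right) = - \frac{1908}{11}$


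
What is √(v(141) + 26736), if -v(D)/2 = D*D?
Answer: I*√13026 ≈ 114.13*I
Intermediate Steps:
v(D) = -2*D² (v(D) = -2*D*D = -2*D²)
√(v(141) + 26736) = √(-2*141² + 26736) = √(-2*19881 + 26736) = √(-39762 + 26736) = √(-13026) = I*√13026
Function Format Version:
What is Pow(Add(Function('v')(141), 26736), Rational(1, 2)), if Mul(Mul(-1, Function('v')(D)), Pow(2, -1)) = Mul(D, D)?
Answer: Mul(I, Pow(13026, Rational(1, 2))) ≈ Mul(114.13, I)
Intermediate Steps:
Function('v')(D) = Mul(-2, Pow(D, 2)) (Function('v')(D) = Mul(-2, Mul(D, D)) = Mul(-2, Pow(D, 2)))
Pow(Add(Function('v')(141), 26736), Rational(1, 2)) = Pow(Add(Mul(-2, Pow(141, 2)), 26736), Rational(1, 2)) = Pow(Add(Mul(-2, 19881), 26736), Rational(1, 2)) = Pow(Add(-39762, 26736), Rational(1, 2)) = Pow(-13026, Rational(1, 2)) = Mul(I, Pow(13026, Rational(1, 2)))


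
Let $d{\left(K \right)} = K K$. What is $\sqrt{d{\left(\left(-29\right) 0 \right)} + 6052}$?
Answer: $2 \sqrt{1513} \approx 77.795$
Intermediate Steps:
$d{\left(K \right)} = K^{2}$
$\sqrt{d{\left(\left(-29\right) 0 \right)} + 6052} = \sqrt{\left(\left(-29\right) 0\right)^{2} + 6052} = \sqrt{0^{2} + 6052} = \sqrt{0 + 6052} = \sqrt{6052} = 2 \sqrt{1513}$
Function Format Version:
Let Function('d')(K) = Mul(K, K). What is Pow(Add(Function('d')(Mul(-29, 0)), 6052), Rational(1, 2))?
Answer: Mul(2, Pow(1513, Rational(1, 2))) ≈ 77.795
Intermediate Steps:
Function('d')(K) = Pow(K, 2)
Pow(Add(Function('d')(Mul(-29, 0)), 6052), Rational(1, 2)) = Pow(Add(Pow(Mul(-29, 0), 2), 6052), Rational(1, 2)) = Pow(Add(Pow(0, 2), 6052), Rational(1, 2)) = Pow(Add(0, 6052), Rational(1, 2)) = Pow(6052, Rational(1, 2)) = Mul(2, Pow(1513, Rational(1, 2)))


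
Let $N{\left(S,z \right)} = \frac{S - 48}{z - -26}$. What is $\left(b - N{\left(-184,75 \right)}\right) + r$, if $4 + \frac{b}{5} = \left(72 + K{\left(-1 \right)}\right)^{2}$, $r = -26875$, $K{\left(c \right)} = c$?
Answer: $- \frac{170458}{101} \approx -1687.7$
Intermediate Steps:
$N{\left(S,z \right)} = \frac{-48 + S}{26 + z}$ ($N{\left(S,z \right)} = \frac{-48 + S}{z + \left(-13 + 39\right)} = \frac{-48 + S}{z + 26} = \frac{-48 + S}{26 + z}$)
$b = 25185$ ($b = -20 + 5 \left(72 - 1\right)^{2} = -20 + 5 \cdot 71^{2} = -20 + 5 \cdot 5041 = -20 + 25205 = 25185$)
$\left(b - N{\left(-184,75 \right)}\right) + r = \left(25185 - \frac{-48 - 184}{26 + 75}\right) - 26875 = \left(25185 - \frac{1}{101} \left(-232\right)\right) - 26875 = \left(25185 - - \frac{232}{101}\right) - 26875 = \left(25185 + \frac{232}{101}\right) - 26875 = \frac{2543917}{101} - 26875 = - \frac{170458}{101}$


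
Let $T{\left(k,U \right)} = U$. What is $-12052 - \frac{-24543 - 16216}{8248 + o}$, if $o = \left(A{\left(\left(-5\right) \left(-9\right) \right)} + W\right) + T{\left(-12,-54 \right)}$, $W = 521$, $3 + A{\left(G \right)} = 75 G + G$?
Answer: $- \frac{146174105}{12132} \approx -12049.0$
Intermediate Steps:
$A{\left(G \right)} = -3 + 76 G$ ($A{\left(G \right)} = -3 + \left(75 G + G\right) = -3 + 76 G$)
$o = 3884$ ($o = \left(\left(-3 + 76 \left(\left(-5\right) \left(-9\right)\right)\right) + 521\right) - 54 = \left(\left(-3 + 76 \cdot 45\right) + 521\right) - 54 = \left(\left(-3 + 3420\right) + 521\right) - 54 = \left(3417 + 521\right) - 54 = 3938 - 54 = 3884$)
$-12052 - \frac{-24543 - 16216}{8248 + o} = -12052 - \frac{-24543 - 16216}{8248 + 3884} = -12052 - - \frac{40759}{12132} = -12052 + \frac{40759}{12132} = - \frac{146174105}{12132}$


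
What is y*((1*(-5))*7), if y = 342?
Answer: -11970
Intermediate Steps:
y*((1*(-5))*7) = 342*((1*(-5))*7) = 342*(-5*7) = 342*(-35) = -11970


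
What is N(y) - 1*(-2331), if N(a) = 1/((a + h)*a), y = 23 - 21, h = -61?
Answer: 275057/118 ≈ 2331.0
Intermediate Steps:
y = 2
N(a) = 1/(a*(-61 + a)) (N(a) = 1/((a - 61)*a) = 1/((-61 + a)*a) = 1/(a*(-61 + a)))
N(y) - 1*(-2331) = 1/(2*(-61 + 2)) - 1*(-2331) = (½)/(-59) + 2331 = (½)*(-1/59) + 2331 = -1/118 + 2331 = 275057/118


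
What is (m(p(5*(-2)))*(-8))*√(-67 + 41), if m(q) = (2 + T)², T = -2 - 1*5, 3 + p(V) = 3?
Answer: -200*I*√26 ≈ -1019.8*I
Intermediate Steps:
p(V) = 0 (p(V) = -3 + 3 = 0)
T = -7 (T = -2 - 5 = -7)
m(q) = 25 (m(q) = (2 - 7)² = (-5)² = 25)
(m(p(5*(-2)))*(-8))*√(-67 + 41) = (25*(-8))*√(-67 + 41) = -200*I*√26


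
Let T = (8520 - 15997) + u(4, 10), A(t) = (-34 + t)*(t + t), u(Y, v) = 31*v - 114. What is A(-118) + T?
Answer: 28591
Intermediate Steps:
u(Y, v) = -114 + 31*v
A(t) = 2*t*(-34 + t) (A(t) = (-34 + t)*(2*t) = 2*t*(-34 + t))
T = -7281 (T = (8520 - 15997) + (-114 + 31*10) = -7477 + (-114 + 310) = -7477 + 196 = -7281)
A(-118) + T = 2*(-118)*(-34 - 118) - 7281 = 2*(-118)*(-152) - 7281 = 35872 - 7281 = 28591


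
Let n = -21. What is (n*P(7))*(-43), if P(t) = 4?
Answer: 3612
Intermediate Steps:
(n*P(7))*(-43) = -21*4*(-43) = -84*(-43) = 3612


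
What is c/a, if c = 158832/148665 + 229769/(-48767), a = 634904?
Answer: -8804282747/1534339916701240 ≈ -5.7382e-6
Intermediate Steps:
c = -8804282747/2416648685 (c = 158832*(1/148665) + 229769*(-1/48767) = 52944/49555 - 229769/48767 = -8804282747/2416648685 ≈ -3.6432)
c/a = -8804282747/2416648685/634904 = -8804282747/2416648685*1/634904 = -8804282747/1534339916701240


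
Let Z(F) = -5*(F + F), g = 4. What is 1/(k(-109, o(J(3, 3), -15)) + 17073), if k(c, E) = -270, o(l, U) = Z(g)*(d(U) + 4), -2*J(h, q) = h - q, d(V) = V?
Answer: 1/16803 ≈ 5.9513e-5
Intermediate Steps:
J(h, q) = q/2 - h/2 (J(h, q) = -(h - q)/2 = q/2 - h/2)
Z(F) = -10*F
o(l, U) = -160 - 40*U (o(l, U) = (-10*4)*(U + 4) = -40*(4 + U) = -160 - 40*U)
1/(k(-109, o(J(3, 3), -15)) + 17073) = 1/(-270 + 17073) = 1/16803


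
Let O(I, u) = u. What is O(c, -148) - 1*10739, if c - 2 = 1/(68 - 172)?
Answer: -10887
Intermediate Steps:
c = 207/104 (c = 2 + 1/(68 - 172) = 2 + 1/(-104) = 2 - 1/104 = 207/104 ≈ 1.9904)
O(c, -148) - 1*10739 = -148 - 1*10739 = -148 - 10739 = -10887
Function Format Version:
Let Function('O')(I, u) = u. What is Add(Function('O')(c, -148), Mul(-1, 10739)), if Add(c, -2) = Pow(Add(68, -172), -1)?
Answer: -10887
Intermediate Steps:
c = Rational(207, 104) (c = Add(2, Pow(Add(68, -172), -1)) = Add(2, Pow(-104, -1)) = Add(2, Rational(-1, 104)) = Rational(207, 104) ≈ 1.9904)
Add(Function('O')(c, -148), Mul(-1, 10739)) = Add(-148, Mul(-1, 10739)) = Add(-148, -10739) = -10887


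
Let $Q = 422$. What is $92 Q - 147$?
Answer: $38677$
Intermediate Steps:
$92 Q - 147 = 92 \cdot 422 - 147 = 38824 - 147 = 38677$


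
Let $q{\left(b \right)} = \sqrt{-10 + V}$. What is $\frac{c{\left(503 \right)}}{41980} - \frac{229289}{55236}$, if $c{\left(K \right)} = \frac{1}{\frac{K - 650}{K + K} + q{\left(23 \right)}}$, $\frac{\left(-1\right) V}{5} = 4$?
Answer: $- \frac{24370847310160811}{5870966703264660} - \frac{253009 i \sqrt{30}}{318866321055} \approx -4.1511 - 4.346 \cdot 10^{-6} i$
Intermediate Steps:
$V = -20$ ($V = \left(-5\right) 4 = -20$)
$q{\left(b \right)} = i \sqrt{30}$ ($q{\left(b \right)} = \sqrt{-10 - 20} = \sqrt{-30} = i \sqrt{30}$)
$c{\left(K \right)} = \frac{1}{i \sqrt{30} + \frac{-650 + K}{2 K}}$ ($c{\left(K \right)} = \frac{1}{\frac{K - 650}{K + K} + i \sqrt{30}} = \frac{1}{\frac{-650 + K}{2 K} + i \sqrt{30}} = \frac{1}{i \sqrt{30} + \frac{-650 + K}{2 K}}$)
$\frac{c{\left(503 \right)}}{41980} - \frac{229289}{55236} = \frac{2 \cdot 503 \frac{1}{-650 + 503 + 2 i 503 \sqrt{30}}}{41980} - \frac{229289}{55236} = 2 \cdot 503 \frac{1}{-650 + 503 + 1006 i \sqrt{30}} \cdot \frac{1}{41980} - \frac{229289}{55236} = 2 \cdot 503 \frac{1}{-147 + 1006 i \sqrt{30}} \cdot \frac{1}{41980} - \frac{229289}{55236} = \frac{1006}{-147 + 1006 i \sqrt{30}} \cdot \frac{1}{41980} - \frac{229289}{55236} = \frac{503}{20990 \left(-147 + 1006 i \sqrt{30}\right)} - \frac{229289}{55236} = - \frac{229289}{55236} + \frac{503}{20990 \left(-147 + 1006 i \sqrt{30}\right)}$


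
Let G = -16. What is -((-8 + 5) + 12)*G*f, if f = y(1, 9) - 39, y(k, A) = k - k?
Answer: -5616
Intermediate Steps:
y(k, A) = 0
f = -39 (f = 0 - 39 = -39)
-((-8 + 5) + 12)*G*f = -((-8 + 5) + 12)*(-16)*(-39) = -(-3 + 12)*(-16)*(-39) = -9*(-16)*(-39) = -(-144)*(-39) = -1*5616 = -5616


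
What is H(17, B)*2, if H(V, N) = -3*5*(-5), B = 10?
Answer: 150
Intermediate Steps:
H(V, N) = 75 (H(V, N) = -15*(-5) = 75)
H(17, B)*2 = 75*2 = 150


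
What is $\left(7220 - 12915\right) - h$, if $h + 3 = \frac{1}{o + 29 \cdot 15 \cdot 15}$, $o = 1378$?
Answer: $- \frac{44983877}{7903} \approx -5692.0$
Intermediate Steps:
$h = - \frac{23708}{7903}$ ($h = -3 + \frac{1}{1378 + 29 \cdot 15 \cdot 15} = -3 + \frac{1}{1378 + 435 \cdot 15} = -3 + \frac{1}{1378 + 6525} = -3 + \frac{1}{7903} = - \frac{23708}{7903} \approx -2.9999$)
$\left(7220 - 12915\right) - h = \left(7220 - 12915\right) - - \frac{23708}{7903} = -5695 + \frac{23708}{7903} = - \frac{44983877}{7903}$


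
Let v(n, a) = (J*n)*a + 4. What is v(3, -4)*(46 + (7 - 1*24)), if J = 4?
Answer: -1276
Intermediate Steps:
v(n, a) = 4 + 4*a*n (v(n, a) = (4*n)*a + 4 = 4*a*n + 4 = 4 + 4*a*n)
v(3, -4)*(46 + (7 - 1*24)) = (4 + 4*(-4)*3)*(46 + (7 - 1*24)) = (4 - 48)*(46 + (7 - 24)) = -44*(46 - 17) = -44*29 = -1276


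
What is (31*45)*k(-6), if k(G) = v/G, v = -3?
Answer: 1395/2 ≈ 697.50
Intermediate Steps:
k(G) = -3/G
(31*45)*k(-6) = (31*45)*(-3/(-6)) = 1395*(-3*(-1/6)) = 1395*(1/2) = 1395/2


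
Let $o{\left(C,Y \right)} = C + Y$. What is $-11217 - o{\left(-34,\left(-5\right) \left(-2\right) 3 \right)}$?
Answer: $-11213$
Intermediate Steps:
$-11217 - o{\left(-34,\left(-5\right) \left(-2\right) 3 \right)} = -11217 - \left(-34 + \left(-5\right) \left(-2\right) 3\right) = -11217 - \left(-34 + 10 \cdot 3\right) = -11217 - \left(-34 + 30\right) = -11217 - -4 = -11217 + 4 = -11213$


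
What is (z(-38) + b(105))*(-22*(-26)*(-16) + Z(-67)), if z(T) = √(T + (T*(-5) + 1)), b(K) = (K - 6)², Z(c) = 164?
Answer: -88091388 - 26964*√17 ≈ -8.8202e+7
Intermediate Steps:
b(K) = (-6 + K)²
z(T) = √(1 - 4*T) (z(T) = √(T + (-5*T + 1)) = √(T + (1 - 5*T)) = √(1 - 4*T))
(z(-38) + b(105))*(-22*(-26)*(-16) + Z(-67)) = (√(1 - 4*(-38)) + (-6 + 105)²)*(-22*(-26)*(-16) + 164) = (√(1 + 152) + 99²)*(572*(-16) + 164) = (√153 + 9801)*(-9152 + 164) = (3*√17 + 9801)*(-8988) = (9801 + 3*√17)*(-8988) = -88091388 - 26964*√17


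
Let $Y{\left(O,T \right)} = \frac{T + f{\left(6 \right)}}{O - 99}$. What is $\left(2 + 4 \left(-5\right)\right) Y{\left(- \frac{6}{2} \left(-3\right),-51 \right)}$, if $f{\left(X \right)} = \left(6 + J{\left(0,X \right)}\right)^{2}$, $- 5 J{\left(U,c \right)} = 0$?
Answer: $-3$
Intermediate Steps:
$J{\left(U,c \right)} = 0$ ($J{\left(U,c \right)} = \left(- \frac{1}{5}\right) 0 = 0$)
$f{\left(X \right)} = 36$ ($f{\left(X \right)} = \left(6 + 0\right)^{2} = 6^{2} = 36$)
$Y{\left(O,T \right)} = \frac{36 + T}{-99 + O}$ ($Y{\left(O,T \right)} = \frac{T + 36}{O - 99} = \frac{36 + T}{-99 + O}$)
$\left(2 + 4 \left(-5\right)\right) Y{\left(- \frac{6}{2} \left(-3\right),-51 \right)} = \left(2 + 4 \left(-5\right)\right) \frac{36 - 51}{-99 + - \frac{6}{2} \left(-3\right)} = \left(2 - 20\right) \frac{1}{-99 + \left(-6\right) \frac{1}{2} \left(-3\right)} \left(-15\right) = - 18 \frac{1}{-99 - -9} \left(-15\right) = - 18 \frac{1}{-99 + 9} \left(-15\right) = - 18 \frac{1}{-90} \left(-15\right) = - 18 \left(\left(- \frac{1}{90}\right) \left(-15\right)\right) = \left(-18\right) \frac{1}{6} = -3$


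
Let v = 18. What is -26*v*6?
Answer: -2808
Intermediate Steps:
-26*v*6 = -26*18*6 = -468*6 = -2808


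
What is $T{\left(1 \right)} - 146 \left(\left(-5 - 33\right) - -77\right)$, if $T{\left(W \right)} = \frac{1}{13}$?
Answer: $- \frac{74021}{13} \approx -5693.9$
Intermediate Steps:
$T{\left(W \right)} = \frac{1}{13}$
$T{\left(1 \right)} - 146 \left(\left(-5 - 33\right) - -77\right) = \frac{1}{13} - 146 \left(\left(-5 - 33\right) - -77\right) = \frac{1}{13} - 146 \left(-38 + 77\right) = \frac{1}{13} - 5694 = - \frac{74021}{13}$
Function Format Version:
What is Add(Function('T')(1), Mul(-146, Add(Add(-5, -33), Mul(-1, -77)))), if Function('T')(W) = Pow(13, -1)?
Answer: Rational(-74021, 13) ≈ -5693.9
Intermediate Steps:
Function('T')(W) = Rational(1, 13)
Add(Function('T')(1), Mul(-146, Add(Add(-5, -33), Mul(-1, -77)))) = Add(Rational(1, 13), Mul(-146, Add(Add(-5, -33), Mul(-1, -77)))) = Add(Rational(1, 13), Mul(-146, Add(-38, 77))) = Add(Rational(1, 13), Mul(-146, 39)) = Add(Rational(1, 13), -5694) = Rational(-74021, 13)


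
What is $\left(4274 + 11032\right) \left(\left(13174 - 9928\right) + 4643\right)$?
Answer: $120749034$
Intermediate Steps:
$\left(4274 + 11032\right) \left(\left(13174 - 9928\right) + 4643\right) = 15306 \left(3246 + 4643\right) = 15306 \cdot 7889 = 120749034$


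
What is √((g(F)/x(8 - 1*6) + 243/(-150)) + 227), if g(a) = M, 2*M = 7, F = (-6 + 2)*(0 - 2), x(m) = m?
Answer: √22713/10 ≈ 15.071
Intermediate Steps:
F = 8 (F = -4*(-2) = 8)
M = 7/2 (M = (½)*7 = 7/2 ≈ 3.5000)
g(a) = 7/2
√((g(F)/x(8 - 1*6) + 243/(-150)) + 227) = √((7/(2*(8 - 1*6)) + 243/(-150)) + 227) = √((7/(2*(8 - 6)) + 243*(-1/150)) + 227) = √(((7/2)/2 - 81/50) + 227) = √(((7/2)*(½) - 81/50) + 227) = √((7/4 - 81/50) + 227) = √(13/100 + 227) = √(22713/100) = √22713/10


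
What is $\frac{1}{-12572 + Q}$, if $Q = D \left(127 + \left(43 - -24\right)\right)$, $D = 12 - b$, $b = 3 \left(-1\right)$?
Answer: $- \frac{1}{9662} \approx -0.0001035$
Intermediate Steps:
$b = -3$
$D = 15$ ($D = 12 - -3 = 12 + 3 = 15$)
$Q = 2910$ ($Q = 15 \left(127 + \left(43 - -24\right)\right) = 15 \left(127 + \left(43 + 24\right)\right) = 15 \left(127 + 67\right) = 15 \cdot 194 = 2910$)
$\frac{1}{-12572 + Q} = \frac{1}{-12572 + 2910} = \frac{1}{-9662} = - \frac{1}{9662}$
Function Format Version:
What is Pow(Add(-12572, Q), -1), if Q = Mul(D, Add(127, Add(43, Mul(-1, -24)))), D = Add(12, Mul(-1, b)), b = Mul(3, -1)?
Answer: Rational(-1, 9662) ≈ -0.00010350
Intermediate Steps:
b = -3
D = 15 (D = Add(12, Mul(-1, -3)) = Add(12, 3) = 15)
Q = 2910 (Q = Mul(15, Add(127, Add(43, Mul(-1, -24)))) = Mul(15, Add(127, Add(43, 24))) = Mul(15, Add(127, 67)) = Mul(15, 194) = 2910)
Pow(Add(-12572, Q), -1) = Pow(Add(-12572, 2910), -1) = Pow(-9662, -1) = Rational(-1, 9662)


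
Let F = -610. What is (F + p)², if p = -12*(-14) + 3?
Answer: 192721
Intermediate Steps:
p = 171 (p = 168 + 3 = 171)
(F + p)² = (-610 + 171)² = (-439)² = 192721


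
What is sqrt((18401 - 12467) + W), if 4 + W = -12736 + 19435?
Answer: sqrt(12629) ≈ 112.38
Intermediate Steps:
W = 6695 (W = -4 + (-12736 + 19435) = -4 + 6699 = 6695)
sqrt((18401 - 12467) + W) = sqrt((18401 - 12467) + 6695) = sqrt(5934 + 6695) = sqrt(12629)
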